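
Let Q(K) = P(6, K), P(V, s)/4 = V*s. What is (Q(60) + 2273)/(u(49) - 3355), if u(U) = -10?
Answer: -3713/3365 ≈ -1.1034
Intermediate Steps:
P(V, s) = 4*V*s (P(V, s) = 4*(V*s) = 4*V*s)
Q(K) = 24*K (Q(K) = 4*6*K = 24*K)
(Q(60) + 2273)/(u(49) - 3355) = (24*60 + 2273)/(-10 - 3355) = (1440 + 2273)/(-3365) = 3713*(-1/3365) = -3713/3365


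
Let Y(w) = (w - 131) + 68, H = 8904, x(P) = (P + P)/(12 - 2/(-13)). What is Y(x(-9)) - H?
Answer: -708510/79 ≈ -8968.5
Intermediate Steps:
x(P) = 13*P/79 (x(P) = (2*P)/(12 - 2*(-1/13)) = (2*P)/(12 + 2/13) = (2*P)/(158/13) = (2*P)*(13/158) = 13*P/79)
Y(w) = -63 + w (Y(w) = (-131 + w) + 68 = -63 + w)
Y(x(-9)) - H = (-63 + (13/79)*(-9)) - 1*8904 = (-63 - 117/79) - 8904 = -5094/79 - 8904 = -708510/79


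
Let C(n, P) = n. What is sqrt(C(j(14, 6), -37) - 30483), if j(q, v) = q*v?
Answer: I*sqrt(30399) ≈ 174.35*I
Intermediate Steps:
sqrt(C(j(14, 6), -37) - 30483) = sqrt(14*6 - 30483) = sqrt(84 - 30483) = sqrt(-30399) = I*sqrt(30399)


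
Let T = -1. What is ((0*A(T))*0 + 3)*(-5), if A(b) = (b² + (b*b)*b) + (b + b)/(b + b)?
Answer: -15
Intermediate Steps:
A(b) = 1 + b² + b³ (A(b) = (b² + b²*b) + (2*b)/((2*b)) = (b² + b³) + (2*b)*(1/(2*b)) = (b² + b³) + 1 = 1 + b² + b³)
((0*A(T))*0 + 3)*(-5) = ((0*(1 + (-1)² + (-1)³))*0 + 3)*(-5) = ((0*(1 + 1 - 1))*0 + 3)*(-5) = ((0*1)*0 + 3)*(-5) = (0*0 + 3)*(-5) = (0 + 3)*(-5) = 3*(-5) = -15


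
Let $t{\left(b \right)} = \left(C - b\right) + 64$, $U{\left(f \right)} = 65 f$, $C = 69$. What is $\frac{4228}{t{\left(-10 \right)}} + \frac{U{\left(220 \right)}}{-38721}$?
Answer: $\frac{161667488}{5537103} \approx 29.197$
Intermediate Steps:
$t{\left(b \right)} = 133 - b$ ($t{\left(b \right)} = \left(69 - b\right) + 64 = 133 - b$)
$\frac{4228}{t{\left(-10 \right)}} + \frac{U{\left(220 \right)}}{-38721} = \frac{4228}{133 - -10} + \frac{65 \cdot 220}{-38721} = \frac{4228}{133 + 10} + 14300 \left(- \frac{1}{38721}\right) = \frac{4228}{143} - \frac{14300}{38721} = \frac{161667488}{5537103}$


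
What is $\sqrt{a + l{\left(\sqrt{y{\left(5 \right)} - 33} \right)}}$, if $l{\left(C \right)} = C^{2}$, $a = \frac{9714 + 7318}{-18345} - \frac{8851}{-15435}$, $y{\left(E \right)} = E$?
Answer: $\frac{i \sqrt{916467540499}}{179781} \approx 5.3249 i$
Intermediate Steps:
$a = - \frac{1340231}{3775401}$ ($a = 17032 \left(- \frac{1}{18345}\right) - - \frac{8851}{15435} = - \frac{17032}{18345} + \frac{8851}{15435} = - \frac{1340231}{3775401} \approx -0.35499$)
$\sqrt{a + l{\left(\sqrt{y{\left(5 \right)} - 33} \right)}} = \sqrt{- \frac{1340231}{3775401} + \left(\sqrt{5 - 33}\right)^{2}} = \sqrt{- \frac{1340231}{3775401} + \left(\sqrt{-28}\right)^{2}} = \sqrt{- \frac{1340231}{3775401} + \left(2 i \sqrt{7}\right)^{2}} = \sqrt{- \frac{1340231}{3775401} - 28} = \sqrt{- \frac{107051459}{3775401}} = \frac{i \sqrt{916467540499}}{179781}$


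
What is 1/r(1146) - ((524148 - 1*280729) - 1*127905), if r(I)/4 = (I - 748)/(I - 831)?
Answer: -183897973/1592 ≈ -1.1551e+5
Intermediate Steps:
r(I) = 4*(-748 + I)/(-831 + I) (r(I) = 4*((I - 748)/(I - 831)) = 4*((-748 + I)/(-831 + I)) = 4*(-748 + I)/(-831 + I))
1/r(1146) - ((524148 - 1*280729) - 1*127905) = 1/(4*(-748 + 1146)/(-831 + 1146)) - ((524148 - 1*280729) - 1*127905) = 1/(4*398/315) - ((524148 - 280729) - 127905) = 1/(4*(1/315)*398) - (243419 - 127905) = 1/(1592/315) - 1*115514 = 315/1592 - 115514 = -183897973/1592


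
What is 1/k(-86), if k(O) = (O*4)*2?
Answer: -1/688 ≈ -0.0014535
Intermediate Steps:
k(O) = 8*O (k(O) = (4*O)*2 = 8*O)
1/k(-86) = 1/(8*(-86)) = 1/(-688) = -1/688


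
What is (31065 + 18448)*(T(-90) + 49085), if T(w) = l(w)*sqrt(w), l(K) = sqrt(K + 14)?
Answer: 2430345605 - 297078*sqrt(190) ≈ 2.4262e+9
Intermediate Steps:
l(K) = sqrt(14 + K)
T(w) = sqrt(w)*sqrt(14 + w) (T(w) = sqrt(14 + w)*sqrt(w) = sqrt(w)*sqrt(14 + w))
(31065 + 18448)*(T(-90) + 49085) = (31065 + 18448)*(sqrt(-90)*sqrt(14 - 90) + 49085) = 49513*((3*I*sqrt(10))*sqrt(-76) + 49085) = 49513*((3*I*sqrt(10))*(2*I*sqrt(19)) + 49085) = 49513*(-6*sqrt(190) + 49085) = 49513*(49085 - 6*sqrt(190)) = 2430345605 - 297078*sqrt(190)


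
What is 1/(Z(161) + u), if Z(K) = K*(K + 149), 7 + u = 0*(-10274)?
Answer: 1/49903 ≈ 2.0039e-5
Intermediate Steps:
u = -7 (u = -7 + 0*(-10274) = -7 + 0 = -7)
Z(K) = K*(149 + K)
1/(Z(161) + u) = 1/(161*(149 + 161) - 7) = 1/(161*310 - 7) = 1/(49910 - 7) = 1/49903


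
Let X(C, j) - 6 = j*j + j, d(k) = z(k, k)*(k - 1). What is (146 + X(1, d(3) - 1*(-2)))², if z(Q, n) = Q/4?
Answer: 450241/16 ≈ 28140.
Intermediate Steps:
z(Q, n) = Q/4 (z(Q, n) = Q*(¼) = Q/4)
d(k) = k*(-1 + k)/4 (d(k) = (k/4)*(k - 1) = (k/4)*(-1 + k) = k*(-1 + k)/4)
X(C, j) = 6 + j + j² (X(C, j) = 6 + (j*j + j) = 6 + (j² + j) = 6 + (j + j²) = 6 + j + j²)
(146 + X(1, d(3) - 1*(-2)))² = (146 + (6 + ((¼)*3*(-1 + 3) - 1*(-2)) + ((¼)*3*(-1 + 3) - 1*(-2))²))² = (146 + (6 + ((¼)*3*2 + 2) + ((¼)*3*2 + 2)²))² = (146 + (6 + (3/2 + 2) + (3/2 + 2)²))² = (146 + (6 + 7/2 + (7/2)²))² = (146 + (6 + 7/2 + 49/4))² = (146 + 87/4)² = (671/4)² = 450241/16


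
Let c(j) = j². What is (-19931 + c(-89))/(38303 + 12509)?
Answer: -6005/25406 ≈ -0.23636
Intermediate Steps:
(-19931 + c(-89))/(38303 + 12509) = (-19931 + (-89)²)/(38303 + 12509) = (-19931 + 7921)/50812 = -12010*1/50812 = -6005/25406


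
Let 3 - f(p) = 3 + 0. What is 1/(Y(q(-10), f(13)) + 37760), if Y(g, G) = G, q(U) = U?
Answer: 1/37760 ≈ 2.6483e-5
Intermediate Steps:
f(p) = 0 (f(p) = 3 - (3 + 0) = 3 - 1*3 = 3 - 3 = 0)
1/(Y(q(-10), f(13)) + 37760) = 1/(0 + 37760) = 1/37760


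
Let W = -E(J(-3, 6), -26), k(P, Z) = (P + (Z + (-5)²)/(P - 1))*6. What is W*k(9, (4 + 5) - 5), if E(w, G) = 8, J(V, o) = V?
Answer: -606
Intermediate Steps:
k(P, Z) = 6*P + 6*(25 + Z)/(-1 + P) (k(P, Z) = (P + (Z + 25)/(-1 + P))*6 = (P + (25 + Z)/(-1 + P))*6 = 6*P + 6*(25 + Z)/(-1 + P))
W = -8 (W = -1*8 = -8)
W*k(9, (4 + 5) - 5) = -48*(25 + ((4 + 5) - 5) + 9² - 1*9)/(-1 + 9) = -48*(25 + (9 - 5) + 81 - 9)/8 = -48*(25 + 4 + 81 - 9)/8 = -48*101/8 = -8*303/4 = -606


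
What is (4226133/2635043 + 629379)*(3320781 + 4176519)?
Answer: 185579990400717000/39329 ≈ 4.7187e+12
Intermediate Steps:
(4226133/2635043 + 629379)*(3320781 + 4176519) = (4226133*(1/2635043) + 629379)*7497300 = (4226133/2635043 + 629379)*7497300 = (1658444954430/2635043)*7497300 = 185579990400717000/39329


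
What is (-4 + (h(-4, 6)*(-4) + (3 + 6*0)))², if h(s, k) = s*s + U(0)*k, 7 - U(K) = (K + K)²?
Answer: 54289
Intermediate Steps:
U(K) = 7 - 4*K² (U(K) = 7 - (K + K)² = 7 - (2*K)² = 7 - 4*K²)
h(s, k) = s² + 7*k (h(s, k) = s*s + (7 - 4*0²)*k = s² + (7 - 4*0)*k = s² + (7 + 0)*k = s² + 7*k)
(-4 + (h(-4, 6)*(-4) + (3 + 6*0)))² = (-4 + (((-4)² + 7*6)*(-4) + (3 + 6*0)))² = (-4 + ((16 + 42)*(-4) + (3 + 0)))² = (-4 + (58*(-4) + 3))² = (-4 + (-232 + 3))² = (-4 - 229)² = (-233)² = 54289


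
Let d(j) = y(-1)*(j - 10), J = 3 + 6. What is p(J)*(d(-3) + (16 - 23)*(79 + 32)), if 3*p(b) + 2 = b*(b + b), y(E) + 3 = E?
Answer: -116000/3 ≈ -38667.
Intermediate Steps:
y(E) = -3 + E
J = 9
p(b) = -2/3 + 2*b**2/3 (p(b) = -2/3 + (b*(b + b))/3 = -2/3 + (b*(2*b))/3 = -2/3 + (2*b**2)/3 = -2/3 + 2*b**2/3)
d(j) = 40 - 4*j (d(j) = (-3 - 1)*(j - 10) = -4*(-10 + j) = 40 - 4*j)
p(J)*(d(-3) + (16 - 23)*(79 + 32)) = (-2/3 + (2/3)*9**2)*((40 - 4*(-3)) + (16 - 23)*(79 + 32)) = (-2/3 + (2/3)*81)*((40 + 12) - 7*111) = (-2/3 + 54)*(52 - 777) = (160/3)*(-725) = -116000/3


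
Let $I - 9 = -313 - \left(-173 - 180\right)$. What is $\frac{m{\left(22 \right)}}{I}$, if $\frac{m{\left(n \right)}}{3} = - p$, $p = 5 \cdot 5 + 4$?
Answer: $- \frac{87}{49} \approx -1.7755$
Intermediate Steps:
$p = 29$ ($p = 25 + 4 = 29$)
$I = 49$ ($I = 9 - -40 = 9 + \left(-313 + 353\right) = 9 + 40 = 49$)
$m{\left(n \right)} = -87$ ($m{\left(n \right)} = 3 \left(\left(-1\right) 29\right) = 3 \left(-29\right) = -87$)
$\frac{m{\left(22 \right)}}{I} = - \frac{87}{49}$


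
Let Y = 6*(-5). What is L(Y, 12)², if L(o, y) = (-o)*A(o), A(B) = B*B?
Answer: 729000000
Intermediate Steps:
Y = -30
A(B) = B²
L(o, y) = -o³ (L(o, y) = (-o)*o² = -o³)
L(Y, 12)² = (-1*(-30)³)² = (-1*(-27000))² = 27000² = 729000000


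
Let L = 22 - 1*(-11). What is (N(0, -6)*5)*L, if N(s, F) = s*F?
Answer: 0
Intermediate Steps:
L = 33 (L = 22 + 11 = 33)
N(s, F) = F*s
(N(0, -6)*5)*L = (-6*0*5)*33 = (0*5)*33 = 0*33 = 0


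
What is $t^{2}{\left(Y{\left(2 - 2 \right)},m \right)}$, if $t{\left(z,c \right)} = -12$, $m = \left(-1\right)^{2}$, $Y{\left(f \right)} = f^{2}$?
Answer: $144$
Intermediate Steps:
$m = 1$
$t^{2}{\left(Y{\left(2 - 2 \right)},m \right)} = \left(-12\right)^{2} = 144$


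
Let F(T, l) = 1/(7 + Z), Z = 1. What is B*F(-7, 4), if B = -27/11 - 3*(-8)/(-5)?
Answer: -399/440 ≈ -0.90682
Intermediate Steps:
F(T, l) = ⅛ (F(T, l) = 1/(7 + 1) = 1/8 = ⅛)
B = -399/55 (B = -27*1/11 + 24*(-⅕) = -27/11 - 24/5 = -399/55 ≈ -7.2545)
B*F(-7, 4) = -399/55*⅛ = -399/440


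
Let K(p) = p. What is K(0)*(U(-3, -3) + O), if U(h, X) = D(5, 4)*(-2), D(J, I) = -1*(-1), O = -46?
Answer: 0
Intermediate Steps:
D(J, I) = 1
U(h, X) = -2 (U(h, X) = 1*(-2) = -2)
K(0)*(U(-3, -3) + O) = 0*(-2 - 46) = 0*(-48) = 0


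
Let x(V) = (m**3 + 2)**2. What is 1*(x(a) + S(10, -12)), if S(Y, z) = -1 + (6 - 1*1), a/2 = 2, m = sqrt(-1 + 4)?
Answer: 35 + 12*sqrt(3) ≈ 55.785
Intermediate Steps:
m = sqrt(3) ≈ 1.7320
a = 4 (a = 2*2 = 4)
x(V) = (2 + 3*sqrt(3))**2 (x(V) = ((sqrt(3))**3 + 2)**2 = (3*sqrt(3) + 2)**2 = (2 + 3*sqrt(3))**2)
S(Y, z) = 4 (S(Y, z) = -1 + (6 - 1) = -1 + 5 = 4)
1*(x(a) + S(10, -12)) = 1*((31 + 12*sqrt(3)) + 4) = 1*(35 + 12*sqrt(3)) = 35 + 12*sqrt(3)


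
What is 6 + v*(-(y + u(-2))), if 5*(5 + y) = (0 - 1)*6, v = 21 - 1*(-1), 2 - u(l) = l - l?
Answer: 492/5 ≈ 98.400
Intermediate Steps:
u(l) = 2 (u(l) = 2 - (l - l) = 2 - 1*0 = 2 + 0 = 2)
v = 22 (v = 21 + 1 = 22)
y = -31/5 (y = -5 + ((0 - 1)*6)/5 = -5 + (-1*6)/5 = -5 + (1/5)*(-6) = -5 - 6/5 = -31/5 ≈ -6.2000)
6 + v*(-(y + u(-2))) = 6 + 22*(-(-31/5 + 2)) = 6 + 22*(-1*(-21/5)) = 6 + 22*(21/5) = 6 + 462/5 = 492/5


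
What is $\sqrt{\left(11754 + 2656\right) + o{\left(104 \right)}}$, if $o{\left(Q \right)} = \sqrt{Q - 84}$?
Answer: $\sqrt{14410 + 2 \sqrt{5}} \approx 120.06$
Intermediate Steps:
$o{\left(Q \right)} = \sqrt{-84 + Q}$
$\sqrt{\left(11754 + 2656\right) + o{\left(104 \right)}} = \sqrt{\left(11754 + 2656\right) + \sqrt{-84 + 104}} = \sqrt{14410 + \sqrt{20}} = \sqrt{14410 + 2 \sqrt{5}}$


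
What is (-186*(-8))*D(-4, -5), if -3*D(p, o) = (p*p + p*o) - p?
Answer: -19840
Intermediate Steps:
D(p, o) = -p**2/3 + p/3 - o*p/3 (D(p, o) = -((p*p + p*o) - p)/3 = -((p**2 + o*p) - p)/3 = -(p**2 - p + o*p)/3 = -p**2/3 + p/3 - o*p/3)
(-186*(-8))*D(-4, -5) = (-186*(-8))*((1/3)*(-4)*(1 - 1*(-5) - 1*(-4))) = (-31*(-48))*((1/3)*(-4)*(1 + 5 + 4)) = 1488*((1/3)*(-4)*10) = 1488*(-40/3) = -19840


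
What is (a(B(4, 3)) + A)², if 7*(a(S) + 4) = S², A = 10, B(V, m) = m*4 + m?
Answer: 71289/49 ≈ 1454.9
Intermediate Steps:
B(V, m) = 5*m (B(V, m) = 4*m + m = 5*m)
a(S) = -4 + S²/7
(a(B(4, 3)) + A)² = ((-4 + (5*3)²/7) + 10)² = ((-4 + (⅐)*15²) + 10)² = ((-4 + (⅐)*225) + 10)² = ((-4 + 225/7) + 10)² = (197/7 + 10)² = (267/7)² = 71289/49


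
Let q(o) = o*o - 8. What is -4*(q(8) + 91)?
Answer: -588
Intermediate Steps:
q(o) = -8 + o² (q(o) = o² - 8 = -8 + o²)
-4*(q(8) + 91) = -4*((-8 + 8²) + 91) = -4*((-8 + 64) + 91) = -4*(56 + 91) = -4*147 = -588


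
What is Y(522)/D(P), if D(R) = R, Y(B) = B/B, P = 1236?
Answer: 1/1236 ≈ 0.00080906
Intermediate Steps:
Y(B) = 1
Y(522)/D(P) = 1/1236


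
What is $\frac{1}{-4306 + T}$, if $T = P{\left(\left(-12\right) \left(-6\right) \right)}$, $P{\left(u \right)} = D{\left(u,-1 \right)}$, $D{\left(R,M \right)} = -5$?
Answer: $- \frac{1}{4311} \approx -0.00023196$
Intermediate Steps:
$P{\left(u \right)} = -5$
$T = -5$
$\frac{1}{-4306 + T} = \frac{1}{-4306 - 5} = \frac{1}{-4311} = - \frac{1}{4311}$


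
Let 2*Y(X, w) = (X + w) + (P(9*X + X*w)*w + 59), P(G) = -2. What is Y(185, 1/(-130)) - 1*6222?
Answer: -1585999/260 ≈ -6100.0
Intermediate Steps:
Y(X, w) = 59/2 + X/2 - w/2 (Y(X, w) = ((X + w) + (-2*w + 59))/2 = ((X + w) + (59 - 2*w))/2 = (59 + X - w)/2 = 59/2 + X/2 - w/2)
Y(185, 1/(-130)) - 1*6222 = (59/2 + (½)*185 - ½/(-130)) - 1*6222 = (59/2 + 185/2 - ½*(-1/130)) - 6222 = (59/2 + 185/2 + 1/260) - 6222 = 31721/260 - 6222 = -1585999/260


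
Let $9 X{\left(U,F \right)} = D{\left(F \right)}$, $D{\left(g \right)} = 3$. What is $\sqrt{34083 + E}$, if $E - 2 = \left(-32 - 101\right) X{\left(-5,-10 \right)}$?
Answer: $\frac{\sqrt{306366}}{3} \approx 184.5$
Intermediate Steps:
$X{\left(U,F \right)} = \frac{1}{3}$ ($X{\left(U,F \right)} = \frac{1}{9} \cdot 3 = \frac{1}{3}$)
$E = - \frac{127}{3}$ ($E = 2 + \left(-32 - 101\right) \frac{1}{3} = 2 - \frac{133}{3} = - \frac{127}{3} \approx -42.333$)
$\sqrt{34083 + E} = \sqrt{34083 - \frac{127}{3}} = \sqrt{\frac{102122}{3}} = \frac{\sqrt{306366}}{3}$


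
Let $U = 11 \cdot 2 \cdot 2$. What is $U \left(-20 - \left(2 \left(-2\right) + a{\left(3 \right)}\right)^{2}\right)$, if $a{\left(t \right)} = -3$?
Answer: $-3036$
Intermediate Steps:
$U = 44$ ($U = 22 \cdot 2 = 44$)
$U \left(-20 - \left(2 \left(-2\right) + a{\left(3 \right)}\right)^{2}\right) = 44 \left(-20 - \left(2 \left(-2\right) - 3\right)^{2}\right) = 44 \left(-20 - \left(-4 - 3\right)^{2}\right) = 44 \left(-20 - \left(-7\right)^{2}\right) = 44 \left(-20 - 49\right) = 44 \left(-69\right) = -3036$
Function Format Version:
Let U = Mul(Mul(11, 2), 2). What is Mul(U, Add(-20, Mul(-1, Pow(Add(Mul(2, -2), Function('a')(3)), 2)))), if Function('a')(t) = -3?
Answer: -3036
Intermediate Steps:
U = 44 (U = Mul(22, 2) = 44)
Mul(U, Add(-20, Mul(-1, Pow(Add(Mul(2, -2), Function('a')(3)), 2)))) = Mul(44, Add(-20, Mul(-1, Pow(Add(Mul(2, -2), -3), 2)))) = Mul(44, Add(-20, Mul(-1, Pow(Add(-4, -3), 2)))) = Mul(44, Add(-20, Mul(-1, Pow(-7, 2)))) = Mul(44, Add(-20, Mul(-1, 49))) = Mul(44, Add(-20, -49)) = Mul(44, -69) = -3036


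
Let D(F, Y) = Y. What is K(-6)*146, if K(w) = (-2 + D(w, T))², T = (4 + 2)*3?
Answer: 37376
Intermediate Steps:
T = 18 (T = 6*3 = 18)
K(w) = 256 (K(w) = (-2 + 18)² = 16² = 256)
K(-6)*146 = 256*146 = 37376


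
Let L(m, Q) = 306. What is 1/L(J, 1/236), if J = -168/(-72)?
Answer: 1/306 ≈ 0.0032680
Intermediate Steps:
J = 7/3 (J = -168*(-1/72) = 7/3 ≈ 2.3333)
1/L(J, 1/236) = 1/306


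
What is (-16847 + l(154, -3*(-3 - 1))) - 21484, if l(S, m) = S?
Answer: -38177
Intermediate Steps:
(-16847 + l(154, -3*(-3 - 1))) - 21484 = (-16847 + 154) - 21484 = -16693 - 21484 = -38177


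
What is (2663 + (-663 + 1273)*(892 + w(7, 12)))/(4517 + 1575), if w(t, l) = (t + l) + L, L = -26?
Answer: 542513/6092 ≈ 89.053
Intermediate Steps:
w(t, l) = -26 + l + t (w(t, l) = (t + l) - 26 = (l + t) - 26 = -26 + l + t)
(2663 + (-663 + 1273)*(892 + w(7, 12)))/(4517 + 1575) = (2663 + (-663 + 1273)*(892 + (-26 + 12 + 7)))/(4517 + 1575) = (2663 + 610*(892 - 7))/6092 = (2663 + 610*885)*(1/6092) = (2663 + 539850)*(1/6092) = 542513*(1/6092) = 542513/6092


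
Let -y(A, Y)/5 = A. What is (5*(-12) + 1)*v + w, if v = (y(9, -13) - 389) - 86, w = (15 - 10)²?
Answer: 30705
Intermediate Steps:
w = 25 (w = 5² = 25)
y(A, Y) = -5*A
v = -520 (v = (-5*9 - 389) - 86 = (-45 - 389) - 86 = -434 - 86 = -520)
(5*(-12) + 1)*v + w = (5*(-12) + 1)*(-520) + 25 = (-60 + 1)*(-520) + 25 = -59*(-520) + 25 = 30680 + 25 = 30705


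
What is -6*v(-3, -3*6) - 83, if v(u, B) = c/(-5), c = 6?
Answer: -379/5 ≈ -75.800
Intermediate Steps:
v(u, B) = -6/5 (v(u, B) = 6/(-5) = 6*(-⅕) = -6/5)
-6*v(-3, -3*6) - 83 = -6*(-6/5) - 83 = 36/5 - 83 = -379/5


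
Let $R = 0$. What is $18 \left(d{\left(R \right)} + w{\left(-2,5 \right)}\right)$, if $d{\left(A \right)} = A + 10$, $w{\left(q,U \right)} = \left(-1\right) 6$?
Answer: $72$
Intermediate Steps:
$w{\left(q,U \right)} = -6$
$d{\left(A \right)} = 10 + A$
$18 \left(d{\left(R \right)} + w{\left(-2,5 \right)}\right) = 18 \left(\left(10 + 0\right) - 6\right) = 18 \left(10 - 6\right) = 18 \cdot 4 = 72$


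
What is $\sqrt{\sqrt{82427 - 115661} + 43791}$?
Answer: $\sqrt{43791 + i \sqrt{33234}} \approx 209.26 + 0.4356 i$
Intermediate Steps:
$\sqrt{\sqrt{82427 - 115661} + 43791} = \sqrt{\sqrt{-33234} + 43791} = \sqrt{i \sqrt{33234} + 43791} = \sqrt{43791 + i \sqrt{33234}}$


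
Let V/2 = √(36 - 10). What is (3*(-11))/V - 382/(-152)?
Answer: 191/76 - 33*√26/52 ≈ -0.72276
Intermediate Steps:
V = 2*√26 (V = 2*√(36 - 10) = 2*√26 ≈ 10.198)
(3*(-11))/V - 382/(-152) = (3*(-11))/((2*√26)) - 382/(-152) = -33*√26/52 - 382*(-1/152) = -33*√26/52 + 191/76 = 191/76 - 33*√26/52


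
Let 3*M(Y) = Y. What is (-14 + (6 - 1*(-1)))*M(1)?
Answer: -7/3 ≈ -2.3333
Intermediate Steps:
M(Y) = Y/3
(-14 + (6 - 1*(-1)))*M(1) = (-14 + (6 - 1*(-1)))*((⅓)*1) = (-14 + (6 + 1))*(⅓) = (-14 + 7)*(⅓) = -7*⅓ = -7/3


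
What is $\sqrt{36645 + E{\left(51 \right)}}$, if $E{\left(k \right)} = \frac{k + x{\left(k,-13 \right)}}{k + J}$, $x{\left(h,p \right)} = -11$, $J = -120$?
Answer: $\frac{\sqrt{174464085}}{69} \approx 191.43$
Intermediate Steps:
$E{\left(k \right)} = \frac{-11 + k}{-120 + k}$ ($E{\left(k \right)} = \frac{k - 11}{k - 120} = \frac{-11 + k}{-120 + k}$)
$\sqrt{36645 + E{\left(51 \right)}} = \sqrt{36645 + \frac{-11 + 51}{-120 + 51}} = \sqrt{36645 + \frac{1}{-69} \cdot 40} = \sqrt{36645 - \frac{40}{69}} = \sqrt{\frac{2528465}{69}} = \frac{\sqrt{174464085}}{69}$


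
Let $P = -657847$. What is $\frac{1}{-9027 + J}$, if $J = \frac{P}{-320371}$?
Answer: $- \frac{320371}{2891331170} \approx -0.0001108$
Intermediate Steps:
$J = \frac{657847}{320371}$ ($J = - \frac{657847}{-320371} = \left(-657847\right) \left(- \frac{1}{320371}\right) = \frac{657847}{320371} \approx 2.0534$)
$\frac{1}{-9027 + J} = \frac{1}{-9027 + \frac{657847}{320371}} = \frac{1}{- \frac{2891331170}{320371}} = - \frac{320371}{2891331170}$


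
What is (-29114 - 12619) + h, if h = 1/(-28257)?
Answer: -1179249382/28257 ≈ -41733.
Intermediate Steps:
h = -1/28257 ≈ -3.5389e-5
(-29114 - 12619) + h = (-29114 - 12619) - 1/28257 = -41733 - 1/28257 = -1179249382/28257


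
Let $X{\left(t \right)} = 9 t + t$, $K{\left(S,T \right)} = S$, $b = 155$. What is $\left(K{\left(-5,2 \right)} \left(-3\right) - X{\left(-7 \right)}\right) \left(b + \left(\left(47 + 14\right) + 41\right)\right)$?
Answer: $21845$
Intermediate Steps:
$X{\left(t \right)} = 10 t$
$\left(K{\left(-5,2 \right)} \left(-3\right) - X{\left(-7 \right)}\right) \left(b + \left(\left(47 + 14\right) + 41\right)\right) = \left(\left(-5\right) \left(-3\right) - 10 \left(-7\right)\right) \left(155 + \left(\left(47 + 14\right) + 41\right)\right) = \left(15 - -70\right) \left(155 + \left(61 + 41\right)\right) = \left(15 + 70\right) \left(155 + 102\right) = 85 \cdot 257 = 21845$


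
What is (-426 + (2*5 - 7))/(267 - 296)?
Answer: 423/29 ≈ 14.586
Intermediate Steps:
(-426 + (2*5 - 7))/(267 - 296) = (-426 + (10 - 7))/(-29) = (-426 + 3)*(-1/29) = -423*(-1/29) = 423/29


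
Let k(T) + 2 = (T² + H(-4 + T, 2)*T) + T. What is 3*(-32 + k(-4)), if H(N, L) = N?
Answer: 30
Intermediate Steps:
k(T) = -2 + T + T² + T*(-4 + T) (k(T) = -2 + ((T² + (-4 + T)*T) + T) = -2 + ((T² + T*(-4 + T)) + T) = -2 + (T + T² + T*(-4 + T)) = -2 + T + T² + T*(-4 + T))
3*(-32 + k(-4)) = 3*(-32 + (-2 - 3*(-4) + 2*(-4)²)) = 3*(-32 + (-2 + 12 + 2*16)) = 3*(-32 + (-2 + 12 + 32)) = 3*(-32 + 42) = 3*10 = 30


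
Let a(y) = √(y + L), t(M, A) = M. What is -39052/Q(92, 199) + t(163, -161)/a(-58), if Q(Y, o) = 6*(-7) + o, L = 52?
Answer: -39052/157 - 163*I*√6/6 ≈ -248.74 - 66.544*I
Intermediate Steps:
a(y) = √(52 + y) (a(y) = √(y + 52) = √(52 + y))
Q(Y, o) = -42 + o
-39052/Q(92, 199) + t(163, -161)/a(-58) = -39052/(-42 + 199) + 163/(√(52 - 58)) = -39052/157 + 163/(√(-6)) = -39052*1/157 + 163/((I*√6)) = -39052/157 + 163*(-I*√6/6) = -39052/157 - 163*I*√6/6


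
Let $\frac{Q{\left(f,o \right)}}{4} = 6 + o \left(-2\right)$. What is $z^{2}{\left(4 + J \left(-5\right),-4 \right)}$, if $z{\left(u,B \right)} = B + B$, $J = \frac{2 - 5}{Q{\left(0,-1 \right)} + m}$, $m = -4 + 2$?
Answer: $64$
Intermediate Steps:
$m = -2$
$Q{\left(f,o \right)} = 24 - 8 o$ ($Q{\left(f,o \right)} = 4 \left(6 + o \left(-2\right)\right) = 4 \left(6 - 2 o\right) = 24 - 8 o$)
$J = - \frac{1}{10}$ ($J = \frac{2 - 5}{\left(24 - -8\right) - 2} = - \frac{3}{\left(24 + 8\right) - 2} = - \frac{3}{32 - 2} = - \frac{3}{30} = \left(-3\right) \frac{1}{30} = - \frac{1}{10} \approx -0.1$)
$z{\left(u,B \right)} = 2 B$
$z^{2}{\left(4 + J \left(-5\right),-4 \right)} = \left(2 \left(-4\right)\right)^{2} = \left(-8\right)^{2} = 64$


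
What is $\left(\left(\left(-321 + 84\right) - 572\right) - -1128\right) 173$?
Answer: $55187$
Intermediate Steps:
$\left(\left(\left(-321 + 84\right) - 572\right) - -1128\right) 173 = \left(\left(-237 - 572\right) + 1128\right) 173 = \left(-809 + 1128\right) 173 = 319 \cdot 173 = 55187$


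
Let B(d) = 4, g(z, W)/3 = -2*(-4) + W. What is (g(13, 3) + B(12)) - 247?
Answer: -210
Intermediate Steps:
g(z, W) = 24 + 3*W (g(z, W) = 3*(-2*(-4) + W) = 3*(8 + W) = 24 + 3*W)
(g(13, 3) + B(12)) - 247 = ((24 + 3*3) + 4) - 247 = ((24 + 9) + 4) - 247 = (33 + 4) - 247 = 37 - 247 = -210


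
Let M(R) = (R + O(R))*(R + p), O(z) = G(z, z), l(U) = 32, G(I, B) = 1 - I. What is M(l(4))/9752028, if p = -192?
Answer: -40/2438007 ≈ -1.6407e-5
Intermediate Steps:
O(z) = 1 - z
M(R) = -192 + R (M(R) = (R + (1 - R))*(R - 192) = 1*(-192 + R) = -192 + R)
M(l(4))/9752028 = (-192 + 32)/9752028 = -160*1/9752028 = -40/2438007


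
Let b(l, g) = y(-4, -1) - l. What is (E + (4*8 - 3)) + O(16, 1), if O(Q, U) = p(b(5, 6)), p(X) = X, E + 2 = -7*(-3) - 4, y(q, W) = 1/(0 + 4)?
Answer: 157/4 ≈ 39.250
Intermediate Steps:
y(q, W) = 1/4
b(l, g) = 1/4 - l
E = 15 (E = -2 + (-7*(-3) - 4) = -2 + (21 - 4) = -2 + 17 = 15)
O(Q, U) = -19/4 (O(Q, U) = 1/4 - 1*5 = 1/4 - 5 = -19/4)
(E + (4*8 - 3)) + O(16, 1) = (15 + (4*8 - 3)) - 19/4 = (15 + (32 - 3)) - 19/4 = (15 + 29) - 19/4 = 44 - 19/4 = 157/4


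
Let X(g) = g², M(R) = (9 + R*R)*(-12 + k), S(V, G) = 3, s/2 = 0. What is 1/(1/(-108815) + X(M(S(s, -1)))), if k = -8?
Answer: 108815/14102423999 ≈ 7.7161e-6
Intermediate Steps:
s = 0 (s = 2*0 = 0)
M(R) = -180 - 20*R² (M(R) = (9 + R*R)*(-12 - 8) = (9 + R²)*(-20) = -180 - 20*R²)
1/(1/(-108815) + X(M(S(s, -1)))) = 1/(1/(-108815) + (-180 - 20*3²)²) = 1/(-1/108815 + (-180 - 20*9)²) = 1/(-1/108815 + (-180 - 180)²) = 1/(-1/108815 + (-360)²) = 1/(-1/108815 + 129600) = 1/(14102423999/108815) = 108815/14102423999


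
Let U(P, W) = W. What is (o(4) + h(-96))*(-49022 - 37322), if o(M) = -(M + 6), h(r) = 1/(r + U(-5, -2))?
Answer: 42351732/49 ≈ 8.6432e+5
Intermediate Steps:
h(r) = 1/(-2 + r) (h(r) = 1/(r - 2) = 1/(-2 + r))
o(M) = -6 - M (o(M) = -(6 + M) = -6 - M)
(o(4) + h(-96))*(-49022 - 37322) = ((-6 - 1*4) + 1/(-2 - 96))*(-49022 - 37322) = ((-6 - 4) + 1/(-98))*(-86344) = (-10 - 1/98)*(-86344) = -981/98*(-86344) = 42351732/49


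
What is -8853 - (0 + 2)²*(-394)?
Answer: -7277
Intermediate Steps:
-8853 - (0 + 2)²*(-394) = -8853 - 2²*(-394) = -8853 - 4*(-394) = -8853 - 1*(-1576) = -8853 + 1576 = -7277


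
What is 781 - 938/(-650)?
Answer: 254294/325 ≈ 782.44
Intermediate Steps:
781 - 938/(-650) = 781 - 1/650*(-938) = 781 + 469/325 = 254294/325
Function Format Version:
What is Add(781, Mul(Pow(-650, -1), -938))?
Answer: Rational(254294, 325) ≈ 782.44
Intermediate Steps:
Add(781, Mul(Pow(-650, -1), -938)) = Add(781, Mul(Rational(-1, 650), -938)) = Add(781, Rational(469, 325)) = Rational(254294, 325)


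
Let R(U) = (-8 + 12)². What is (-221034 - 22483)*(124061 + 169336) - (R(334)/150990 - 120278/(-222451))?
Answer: -1199879146629592255223/16793938245 ≈ -7.1447e+10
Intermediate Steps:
R(U) = 16 (R(U) = 4² = 16)
(-221034 - 22483)*(124061 + 169336) - (R(334)/150990 - 120278/(-222451)) = (-221034 - 22483)*(124061 + 169336) - (16/150990 - 120278/(-222451)) = -243517*293397 - (16*(1/150990) - 120278*(-1/222451)) = -71447157249 - (8/75495 + 120278/222451) = -71447157249 - 1*9082167218/16793938245 = -71447157249 - 9082167218/16793938245 = -1199879146629592255223/16793938245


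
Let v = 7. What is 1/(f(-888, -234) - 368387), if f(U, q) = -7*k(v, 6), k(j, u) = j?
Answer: -1/368436 ≈ -2.7142e-6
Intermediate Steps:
f(U, q) = -49 (f(U, q) = -7*7 = -49)
1/(f(-888, -234) - 368387) = 1/(-49 - 368387) = 1/(-368436) = -1/368436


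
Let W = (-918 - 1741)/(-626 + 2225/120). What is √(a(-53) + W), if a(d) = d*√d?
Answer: √(930373464 - 11265003773*I*√53)/14579 ≈ 13.969 - 13.811*I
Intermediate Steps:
a(d) = d^(3/2)
W = 63816/14579 (W = -2659/(-626 + 2225*(1/120)) = -2659/(-626 + 445/24) = -2659/(-14579/24) = -2659*(-24/14579) = 63816/14579 ≈ 4.3773)
√(a(-53) + W) = √((-53)^(3/2) + 63816/14579) = √(-53*I*√53 + 63816/14579) = √(63816/14579 - 53*I*√53)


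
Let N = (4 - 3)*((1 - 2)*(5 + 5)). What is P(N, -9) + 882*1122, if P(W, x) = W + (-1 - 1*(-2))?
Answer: 989595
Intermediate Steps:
N = -10 (N = 1*(-1*10) = 1*(-10) = -10)
P(W, x) = 1 + W (P(W, x) = W + (-1 + 2) = W + 1 = 1 + W)
P(N, -9) + 882*1122 = (1 - 10) + 882*1122 = -9 + 989604 = 989595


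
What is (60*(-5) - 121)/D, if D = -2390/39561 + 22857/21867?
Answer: -121399614309/283994549 ≈ -427.47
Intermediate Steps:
D = 283994549/288360129 (D = -2390*1/39561 + 22857*(1/21867) = -2390/39561 + 7619/7289 = 283994549/288360129 ≈ 0.98486)
(60*(-5) - 121)/D = (60*(-5) - 121)/(283994549/288360129) = (-300 - 121)*(288360129/283994549) = -421*288360129/283994549 = -121399614309/283994549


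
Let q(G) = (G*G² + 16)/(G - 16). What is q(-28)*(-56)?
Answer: -307104/11 ≈ -27919.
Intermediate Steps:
q(G) = (16 + G³)/(-16 + G) (q(G) = (G³ + 16)/(-16 + G) = (16 + G³)/(-16 + G))
q(-28)*(-56) = ((16 + (-28)³)/(-16 - 28))*(-56) = ((16 - 21952)/(-44))*(-56) = -1/44*(-21936)*(-56) = (5484/11)*(-56) = -307104/11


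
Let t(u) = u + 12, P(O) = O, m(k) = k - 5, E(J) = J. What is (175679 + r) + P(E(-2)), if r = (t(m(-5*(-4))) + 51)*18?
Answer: 177081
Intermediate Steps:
m(k) = -5 + k
t(u) = 12 + u
r = 1404 (r = ((12 + (-5 - 5*(-4))) + 51)*18 = ((12 + (-5 + 20)) + 51)*18 = ((12 + 15) + 51)*18 = (27 + 51)*18 = 78*18 = 1404)
(175679 + r) + P(E(-2)) = (175679 + 1404) - 2 = 177083 - 2 = 177081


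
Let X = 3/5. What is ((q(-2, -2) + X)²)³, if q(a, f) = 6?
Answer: 1291467969/15625 ≈ 82654.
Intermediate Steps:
X = ⅗ (X = 3*(⅕) = ⅗ ≈ 0.60000)
((q(-2, -2) + X)²)³ = ((6 + ⅗)²)³ = ((33/5)²)³ = (1089/25)³ = 1291467969/15625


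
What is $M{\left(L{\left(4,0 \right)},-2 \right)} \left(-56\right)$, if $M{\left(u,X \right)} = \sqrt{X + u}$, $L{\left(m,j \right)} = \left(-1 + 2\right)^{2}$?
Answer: $- 56 i \approx - 56.0 i$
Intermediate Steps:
$L{\left(m,j \right)} = 1$ ($L{\left(m,j \right)} = 1^{2} = 1$)
$M{\left(L{\left(4,0 \right)},-2 \right)} \left(-56\right) = \sqrt{-2 + 1} \left(-56\right) = \sqrt{-1} \left(-56\right) = i \left(-56\right) = - 56 i$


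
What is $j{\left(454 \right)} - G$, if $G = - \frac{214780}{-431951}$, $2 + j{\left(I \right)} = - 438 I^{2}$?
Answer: $- \frac{38996022473090}{431951} \approx -9.0279 \cdot 10^{7}$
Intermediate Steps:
$j{\left(I \right)} = -2 - 438 I^{2}$
$G = \frac{214780}{431951}$ ($G = \left(-214780\right) \left(- \frac{1}{431951}\right) = \frac{214780}{431951} \approx 0.49723$)
$j{\left(454 \right)} - G = \left(-2 - 438 \cdot 454^{2}\right) - \frac{214780}{431951} = \left(-2 - 90278808\right) - \frac{214780}{431951} = -90278810 - \frac{214780}{431951} = - \frac{38996022473090}{431951}$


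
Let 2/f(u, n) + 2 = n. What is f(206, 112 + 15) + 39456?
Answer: 4932002/125 ≈ 39456.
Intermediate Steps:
f(u, n) = 2/(-2 + n)
f(206, 112 + 15) + 39456 = 2/(-2 + (112 + 15)) + 39456 = 2/(-2 + 127) + 39456 = 2/125 + 39456 = 4932002/125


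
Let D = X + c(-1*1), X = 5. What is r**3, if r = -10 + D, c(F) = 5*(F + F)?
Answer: -3375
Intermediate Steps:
c(F) = 10*F (c(F) = 5*(2*F) = 10*F)
D = -5 (D = 5 + 10*(-1*1) = 5 + 10*(-1) = 5 - 10 = -5)
r = -15 (r = -10 - 5 = -15)
r**3 = (-15)**3 = -3375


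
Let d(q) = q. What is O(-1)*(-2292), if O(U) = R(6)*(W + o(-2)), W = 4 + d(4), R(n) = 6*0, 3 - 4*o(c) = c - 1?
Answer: 0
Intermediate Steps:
o(c) = 1 - c/4 (o(c) = 3/4 - (c - 1)/4 = 3/4 - (-1 + c)/4 = 3/4 + (1/4 - c/4) = 1 - c/4)
R(n) = 0
W = 8 (W = 4 + 4 = 8)
O(U) = 0 (O(U) = 0*(8 + (1 - 1/4*(-2))) = 0*(8 + (1 + 1/2)) = 0*(8 + 3/2) = 0*(19/2) = 0)
O(-1)*(-2292) = 0*(-2292) = 0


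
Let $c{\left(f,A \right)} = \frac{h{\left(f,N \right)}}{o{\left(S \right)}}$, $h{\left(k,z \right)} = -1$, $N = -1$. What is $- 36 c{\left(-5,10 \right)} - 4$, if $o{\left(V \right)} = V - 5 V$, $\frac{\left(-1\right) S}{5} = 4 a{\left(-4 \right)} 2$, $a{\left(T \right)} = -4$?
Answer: $- \frac{649}{160} \approx -4.0563$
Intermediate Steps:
$S = 160$ ($S = - 5 \cdot 4 \left(-4\right) 2 = - 5 \left(\left(-16\right) 2\right) = \left(-5\right) \left(-32\right) = 160$)
$o{\left(V \right)} = - 4 V$
$c{\left(f,A \right)} = \frac{1}{640}$ ($c{\left(f,A \right)} = - \frac{1}{\left(-4\right) 160} = - \frac{1}{-640} = \left(-1\right) \left(- \frac{1}{640}\right) = \frac{1}{640}$)
$- 36 c{\left(-5,10 \right)} - 4 = \left(-36\right) \frac{1}{640} - 4 = - \frac{9}{160} - 4 = - \frac{649}{160}$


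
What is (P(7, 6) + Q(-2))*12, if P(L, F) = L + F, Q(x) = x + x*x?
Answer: 180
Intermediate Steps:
Q(x) = x + x²
P(L, F) = F + L
(P(7, 6) + Q(-2))*12 = ((6 + 7) - 2*(1 - 2))*12 = (13 - 2*(-1))*12 = (13 + 2)*12 = 15*12 = 180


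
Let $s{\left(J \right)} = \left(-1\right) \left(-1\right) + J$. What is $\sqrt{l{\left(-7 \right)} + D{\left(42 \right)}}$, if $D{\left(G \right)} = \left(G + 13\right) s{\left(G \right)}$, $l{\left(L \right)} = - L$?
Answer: $2 \sqrt{593} \approx 48.703$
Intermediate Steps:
$s{\left(J \right)} = 1 + J$
$D{\left(G \right)} = \left(1 + G\right) \left(13 + G\right)$ ($D{\left(G \right)} = \left(G + 13\right) \left(1 + G\right) = \left(13 + G\right) \left(1 + G\right) = \left(1 + G\right) \left(13 + G\right)$)
$\sqrt{l{\left(-7 \right)} + D{\left(42 \right)}} = \sqrt{\left(-1\right) \left(-7\right) + \left(1 + 42\right) \left(13 + 42\right)} = \sqrt{7 + 43 \cdot 55} = \sqrt{7 + 2365} = \sqrt{2372} = 2 \sqrt{593}$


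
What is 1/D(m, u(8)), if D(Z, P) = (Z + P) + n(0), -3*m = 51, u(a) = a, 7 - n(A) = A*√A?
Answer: -½ ≈ -0.50000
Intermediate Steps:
n(A) = 7 - A^(3/2) (n(A) = 7 - A*√A = 7 - A^(3/2))
m = -17 (m = -⅓*51 = -17)
D(Z, P) = 7 + P + Z (D(Z, P) = (Z + P) + (7 - 0^(3/2)) = (P + Z) + (7 - 1*0) = (P + Z) + (7 + 0) = (P + Z) + 7 = 7 + P + Z)
1/D(m, u(8)) = 1/(7 + 8 - 17) = 1/(-2) = -½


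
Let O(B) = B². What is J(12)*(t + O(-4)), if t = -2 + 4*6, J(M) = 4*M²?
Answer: 21888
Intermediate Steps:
t = 22 (t = -2 + 24 = 22)
J(12)*(t + O(-4)) = (4*12²)*(22 + (-4)²) = (4*144)*(22 + 16) = 576*38 = 21888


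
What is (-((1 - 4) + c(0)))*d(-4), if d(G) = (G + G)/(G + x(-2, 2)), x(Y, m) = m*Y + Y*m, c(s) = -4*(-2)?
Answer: -10/3 ≈ -3.3333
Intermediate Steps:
c(s) = 8
x(Y, m) = 2*Y*m (x(Y, m) = Y*m + Y*m = 2*Y*m)
d(G) = 2*G/(-8 + G) (d(G) = (G + G)/(G + 2*(-2)*2) = (2*G)/(G - 8) = (2*G)/(-8 + G) = 2*G/(-8 + G))
(-((1 - 4) + c(0)))*d(-4) = (-((1 - 4) + 8))*(2*(-4)/(-8 - 4)) = (-(-3 + 8))*(2*(-4)/(-12)) = (-1*5)*(2*(-4)*(-1/12)) = -5*2/3 = -10/3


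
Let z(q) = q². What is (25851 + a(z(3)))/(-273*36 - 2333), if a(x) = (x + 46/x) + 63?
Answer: -233353/109449 ≈ -2.1321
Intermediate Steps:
a(x) = 63 + x + 46/x
(25851 + a(z(3)))/(-273*36 - 2333) = (25851 + (63 + 3² + 46/(3²)))/(-273*36 - 2333) = (25851 + (63 + 9 + 46/9))/(-9828 - 2333) = (25851 + (63 + 9 + 46*(⅑)))/(-12161) = (25851 + (63 + 9 + 46/9))*(-1/12161) = (25851 + 694/9)*(-1/12161) = (233353/9)*(-1/12161) = -233353/109449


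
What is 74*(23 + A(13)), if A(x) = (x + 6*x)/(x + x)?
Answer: 1961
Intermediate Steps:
A(x) = 7/2 (A(x) = (7*x)/((2*x)) = (7*x)*(1/(2*x)) = 7/2)
74*(23 + A(13)) = 74*(23 + 7/2) = 74*(53/2) = 1961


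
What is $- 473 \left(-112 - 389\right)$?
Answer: $236973$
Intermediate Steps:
$- 473 \left(-112 - 389\right) = \left(-473\right) \left(-501\right) = 236973$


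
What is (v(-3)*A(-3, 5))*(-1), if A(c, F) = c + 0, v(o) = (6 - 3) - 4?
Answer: -3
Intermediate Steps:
v(o) = -1 (v(o) = 3 - 4 = -1)
A(c, F) = c
(v(-3)*A(-3, 5))*(-1) = -1*(-3)*(-1) = 3*(-1) = -3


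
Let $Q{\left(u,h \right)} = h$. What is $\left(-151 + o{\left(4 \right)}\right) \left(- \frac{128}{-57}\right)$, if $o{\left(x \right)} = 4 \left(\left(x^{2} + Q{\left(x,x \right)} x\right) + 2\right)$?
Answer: $- \frac{640}{19} \approx -33.684$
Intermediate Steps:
$o{\left(x \right)} = 8 + 8 x^{2}$ ($o{\left(x \right)} = 4 \left(\left(x^{2} + x x\right) + 2\right) = 4 \left(\left(x^{2} + x^{2}\right) + 2\right) = 4 \left(2 x^{2} + 2\right) = 4 \left(2 + 2 x^{2}\right) = 8 + 8 x^{2}$)
$\left(-151 + o{\left(4 \right)}\right) \left(- \frac{128}{-57}\right) = \left(-151 + \left(8 + 8 \cdot 4^{2}\right)\right) \left(- \frac{128}{-57}\right) = \left(-151 + \left(8 + 8 \cdot 16\right)\right) \left(\left(-128\right) \left(- \frac{1}{57}\right)\right) = \left(-151 + \left(8 + 128\right)\right) \frac{128}{57} = \left(-151 + 136\right) \frac{128}{57} = \left(-15\right) \frac{128}{57} = - \frac{640}{19}$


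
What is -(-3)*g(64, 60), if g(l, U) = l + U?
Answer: 372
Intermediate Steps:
g(l, U) = U + l
-(-3)*g(64, 60) = -(-3)*(60 + 64) = -(-3)*124 = -3*(-124) = 372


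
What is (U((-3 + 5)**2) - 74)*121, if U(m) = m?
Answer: -8470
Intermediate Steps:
(U((-3 + 5)**2) - 74)*121 = ((-3 + 5)**2 - 74)*121 = (2**2 - 74)*121 = (4 - 74)*121 = -70*121 = -8470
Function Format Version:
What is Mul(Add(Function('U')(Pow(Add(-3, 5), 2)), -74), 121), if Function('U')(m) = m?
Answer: -8470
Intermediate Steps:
Mul(Add(Function('U')(Pow(Add(-3, 5), 2)), -74), 121) = Mul(Add(Pow(Add(-3, 5), 2), -74), 121) = Mul(Add(Pow(2, 2), -74), 121) = Mul(Add(4, -74), 121) = Mul(-70, 121) = -8470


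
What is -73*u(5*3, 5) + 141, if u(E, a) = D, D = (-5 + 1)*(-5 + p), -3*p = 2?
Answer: -4541/3 ≈ -1513.7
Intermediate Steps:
p = -⅔ (p = -⅓*2 = -⅔ ≈ -0.66667)
D = 68/3 (D = (-5 + 1)*(-5 - ⅔) = -4*(-17/3) = 68/3 ≈ 22.667)
u(E, a) = 68/3
-73*u(5*3, 5) + 141 = -73*68/3 + 141 = -4964/3 + 141 = -4541/3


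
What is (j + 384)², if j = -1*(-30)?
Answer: 171396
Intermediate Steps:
j = 30
(j + 384)² = (30 + 384)² = 414² = 171396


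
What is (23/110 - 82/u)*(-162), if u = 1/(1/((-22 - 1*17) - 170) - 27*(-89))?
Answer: 33363793323/1045 ≈ 3.1927e+7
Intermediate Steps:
u = 209/502316 (u = -1/89/(1/((-22 - 17) - 170) - 27) = -1/89/(1/(-39 - 170) - 27) = -1/89/(1/(-209) - 27) = -1/89/(-1/209 - 27) = -1/89/(-5644/209) = -209/5644*(-1/89) = 209/502316 ≈ 0.00041607)
(23/110 - 82/u)*(-162) = (23/110 - 82/209/502316)*(-162) = (23*(1/110) - 82*502316/209)*(-162) = (23/110 - 41189912/209)*(-162) = -411898683/2090*(-162) = 33363793323/1045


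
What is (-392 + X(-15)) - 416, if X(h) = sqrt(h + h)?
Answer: -808 + I*sqrt(30) ≈ -808.0 + 5.4772*I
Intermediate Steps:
X(h) = sqrt(2)*sqrt(h) (X(h) = sqrt(2*h) = sqrt(2)*sqrt(h))
(-392 + X(-15)) - 416 = (-392 + sqrt(2)*sqrt(-15)) - 416 = (-392 + sqrt(2)*(I*sqrt(15))) - 416 = (-392 + I*sqrt(30)) - 416 = -808 + I*sqrt(30)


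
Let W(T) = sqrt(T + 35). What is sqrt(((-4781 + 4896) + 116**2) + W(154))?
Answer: sqrt(13571 + 3*sqrt(21)) ≈ 116.55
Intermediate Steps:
W(T) = sqrt(35 + T)
sqrt(((-4781 + 4896) + 116**2) + W(154)) = sqrt(((-4781 + 4896) + 116**2) + sqrt(35 + 154)) = sqrt((115 + 13456) + sqrt(189)) = sqrt(13571 + 3*sqrt(21))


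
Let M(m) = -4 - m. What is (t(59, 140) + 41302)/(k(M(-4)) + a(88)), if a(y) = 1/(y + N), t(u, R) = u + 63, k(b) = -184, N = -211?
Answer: -5095152/22633 ≈ -225.12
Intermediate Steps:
t(u, R) = 63 + u
a(y) = 1/(-211 + y) (a(y) = 1/(y - 211) = 1/(-211 + y))
(t(59, 140) + 41302)/(k(M(-4)) + a(88)) = ((63 + 59) + 41302)/(-184 + 1/(-211 + 88)) = (122 + 41302)/(-184 + 1/(-123)) = 41424/(-184 - 1/123) = 41424/(-22633/123) = 41424*(-123/22633) = -5095152/22633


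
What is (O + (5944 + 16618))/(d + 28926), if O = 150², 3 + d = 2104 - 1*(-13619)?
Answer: 22531/22323 ≈ 1.0093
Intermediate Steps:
d = 15720 (d = -3 + (2104 - 1*(-13619)) = -3 + (2104 + 13619) = -3 + 15723 = 15720)
O = 22500
(O + (5944 + 16618))/(d + 28926) = (22500 + (5944 + 16618))/(15720 + 28926) = (22500 + 22562)/44646 = 45062*(1/44646) = 22531/22323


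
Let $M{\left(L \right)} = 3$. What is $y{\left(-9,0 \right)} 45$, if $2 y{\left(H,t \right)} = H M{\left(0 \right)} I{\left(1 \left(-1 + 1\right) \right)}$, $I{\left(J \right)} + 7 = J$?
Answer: $\frac{8505}{2} \approx 4252.5$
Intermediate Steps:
$I{\left(J \right)} = -7 + J$
$y{\left(H,t \right)} = - \frac{21 H}{2}$ ($y{\left(H,t \right)} = \frac{H 3 \left(-7 + 1 \left(-1 + 1\right)\right)}{2} = \frac{3 H \left(-7 + 1 \cdot 0\right)}{2} = \frac{3 H \left(-7 + 0\right)}{2} = \frac{3 H \left(-7\right)}{2} = \frac{\left(-21\right) H}{2} = - \frac{21 H}{2}$)
$y{\left(-9,0 \right)} 45 = \left(- \frac{21}{2}\right) \left(-9\right) 45 = \frac{189}{2} \cdot 45 = \frac{8505}{2}$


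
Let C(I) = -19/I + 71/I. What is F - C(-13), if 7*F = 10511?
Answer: 10539/7 ≈ 1505.6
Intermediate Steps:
F = 10511/7 (F = (⅐)*10511 = 10511/7 ≈ 1501.6)
C(I) = 52/I
F - C(-13) = 10511/7 - 52/(-13) = 10511/7 - 52*(-1)/13 = 10511/7 - 1*(-4) = 10511/7 + 4 = 10539/7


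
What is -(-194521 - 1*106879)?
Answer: 301400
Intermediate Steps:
-(-194521 - 1*106879) = -(-194521 - 106879) = -1*(-301400) = 301400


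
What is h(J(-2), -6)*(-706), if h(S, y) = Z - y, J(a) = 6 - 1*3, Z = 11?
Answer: -12002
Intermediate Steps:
J(a) = 3 (J(a) = 6 - 3 = 3)
h(S, y) = 11 - y
h(J(-2), -6)*(-706) = (11 - 1*(-6))*(-706) = (11 + 6)*(-706) = 17*(-706) = -12002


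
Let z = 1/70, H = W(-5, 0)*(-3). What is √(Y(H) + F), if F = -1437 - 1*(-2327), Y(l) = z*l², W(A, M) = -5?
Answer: √175070/14 ≈ 29.887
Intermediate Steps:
H = 15 (H = -5*(-3) = 15)
z = 1/70 ≈ 0.014286
Y(l) = l²/70
F = 890 (F = -1437 + 2327 = 890)
√(Y(H) + F) = √((1/70)*15² + 890) = √((1/70)*225 + 890) = √(45/14 + 890) = √(12505/14) = √175070/14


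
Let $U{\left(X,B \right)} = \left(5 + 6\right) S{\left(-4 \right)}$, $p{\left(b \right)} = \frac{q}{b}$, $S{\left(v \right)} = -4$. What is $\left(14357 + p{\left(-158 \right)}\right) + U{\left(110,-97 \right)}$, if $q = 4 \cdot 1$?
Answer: $\frac{1130725}{79} \approx 14313.0$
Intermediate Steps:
$q = 4$
$p{\left(b \right)} = \frac{4}{b}$
$U{\left(X,B \right)} = -44$ ($U{\left(X,B \right)} = \left(5 + 6\right) \left(-4\right) = 11 \left(-4\right) = -44$)
$\left(14357 + p{\left(-158 \right)}\right) + U{\left(110,-97 \right)} = \left(14357 + \frac{4}{-158}\right) - 44 = \left(14357 + 4 \left(- \frac{1}{158}\right)\right) - 44 = \left(14357 - \frac{2}{79}\right) - 44 = \frac{1134201}{79} - 44 = \frac{1130725}{79}$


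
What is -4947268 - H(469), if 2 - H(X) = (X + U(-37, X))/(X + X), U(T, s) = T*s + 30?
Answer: -2320278057/469 ≈ -4.9473e+6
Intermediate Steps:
U(T, s) = 30 + T*s
H(X) = 2 - (30 - 36*X)/(2*X) (H(X) = 2 - (X + (30 - 37*X))/(X + X) = 2 - (30 - 36*X)/(2*X))
-4947268 - H(469) = -4947268 - (20 - 15/469) = -4947268 - 1*9365/469 = -4947268 - 9365/469 = -2320278057/469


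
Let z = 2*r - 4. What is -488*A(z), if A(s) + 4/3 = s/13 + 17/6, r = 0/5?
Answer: -7564/13 ≈ -581.85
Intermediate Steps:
r = 0 (r = 0*(1/5) = 0)
z = -4 (z = 2*0 - 4 = 0 - 4 = -4)
A(s) = 3/2 + s/13 (A(s) = -4/3 + (s/13 + 17/6) = -4/3 + (17/6 + s/13) = 3/2 + s/13)
-488*A(z) = -488*(3/2 + (1/13)*(-4)) = -488*(3/2 - 4/13) = -488*31/26 = -7564/13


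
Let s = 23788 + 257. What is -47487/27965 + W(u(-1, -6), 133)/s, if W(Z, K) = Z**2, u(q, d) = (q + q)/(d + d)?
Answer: -234889537/138326076 ≈ -1.6981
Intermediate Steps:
u(q, d) = q/d (u(q, d) = (2*q)/((2*d)) = (2*q)*(1/(2*d)) = q/d)
s = 24045
-47487/27965 + W(u(-1, -6), 133)/s = -47487/27965 + (-1/(-6))**2/24045 = -47487*1/27965 + (-1*(-1/6))**2*(1/24045) = -47487/27965 + (1/6)**2*(1/24045) = -47487/27965 + (1/36)*(1/24045) = -47487/27965 + 1/865620 = -234889537/138326076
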